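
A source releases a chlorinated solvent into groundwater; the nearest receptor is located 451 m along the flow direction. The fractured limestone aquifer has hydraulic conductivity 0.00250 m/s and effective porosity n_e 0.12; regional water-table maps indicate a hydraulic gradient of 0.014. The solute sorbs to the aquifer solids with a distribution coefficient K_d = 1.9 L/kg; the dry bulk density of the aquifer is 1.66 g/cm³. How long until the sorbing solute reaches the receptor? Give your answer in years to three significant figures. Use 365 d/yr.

1.34 years

K = 0.00250 m/s × 86400 s/d = 216.0 m/d
q = Ki = 216.0 × 0.014 = 3.024 m/d
Seepage velocity v = q / n = 3.024 / 0.12 = 25.20 m/d
Retardation R = 1 + ρ_b·K_d/n = 1 + 1.66×1.9/0.12 = 27.28
Contaminant velocity v_c = v/R = 25.20/27.28 = 0.9236 m/d
t = L/v_c = 451/0.9236 = 488.3 d
   = 488.3/365 = 1.34 yr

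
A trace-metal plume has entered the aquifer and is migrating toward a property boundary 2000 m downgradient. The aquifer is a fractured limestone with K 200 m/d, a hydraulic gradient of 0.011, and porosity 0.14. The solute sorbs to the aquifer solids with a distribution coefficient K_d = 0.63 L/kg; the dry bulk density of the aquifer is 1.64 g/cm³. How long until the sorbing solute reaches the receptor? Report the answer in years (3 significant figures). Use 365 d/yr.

2.92 years

Darcy flux q = K·i = 200 × 0.011 = 2.200 m/d
Seepage velocity v = q / n = 2.200 / 0.14 = 15.71 m/d
Retardation R = 1 + ρ_b·K_d/n = 1 + 1.64×0.63/0.14 = 8.380
Contaminant velocity v_c = v/R = 15.71/8.380 = 1.875 m/d
t = L/v_c = 2000/1.875 = 1067 d
   = 1067/365 = 2.92 yr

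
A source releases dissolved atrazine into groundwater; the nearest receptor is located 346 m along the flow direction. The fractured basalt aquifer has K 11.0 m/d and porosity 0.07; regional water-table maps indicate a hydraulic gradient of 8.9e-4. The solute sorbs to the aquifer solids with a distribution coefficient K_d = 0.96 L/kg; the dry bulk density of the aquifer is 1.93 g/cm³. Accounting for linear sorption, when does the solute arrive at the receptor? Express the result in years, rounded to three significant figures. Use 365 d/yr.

Darcy flux q = K·i = 11.0 × 8.9e-4 = 0.009790 m/d
Average linear velocity = 0.009790 / 0.07 = 0.1399 m/d
Retardation R = 1 + ρ_b·K_d/n = 1 + 1.93×0.96/0.07 = 27.47
Contaminant velocity v_c = v/R = 0.1399/27.47 = 0.005092 m/d
t = L/v_c = 346/0.005092 = 67960 d
   = 67960/365 = 186 yr

186 years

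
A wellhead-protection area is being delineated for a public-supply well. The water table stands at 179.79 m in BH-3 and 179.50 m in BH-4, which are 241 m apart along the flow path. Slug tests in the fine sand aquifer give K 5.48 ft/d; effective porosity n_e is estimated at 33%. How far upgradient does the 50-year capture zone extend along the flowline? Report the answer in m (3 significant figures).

Hydraulic gradient i = (179.79 − 179.50) / 241 = 0.29 / 241 = 0.001203
K = 5.48 ft/d × 0.3048 = 1.670 m/d
q = Ki = 1.670 × 0.001203 = 0.002010 m/d
Average linear velocity = 0.002010 / 0.33 = 0.006091 m/d
T = 50 yr × 365 = 18250 d
L = v × T = 0.006091 × 18250 = 111.2 m

111 m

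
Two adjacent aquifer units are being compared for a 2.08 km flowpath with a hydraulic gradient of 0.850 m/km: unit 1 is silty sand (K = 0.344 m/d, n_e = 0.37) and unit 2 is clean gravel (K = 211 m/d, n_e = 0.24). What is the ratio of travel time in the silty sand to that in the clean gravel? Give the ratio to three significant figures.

946

Unit 1 (silty sand): v = 0.344×8.5e-4/0.37 = 7.903e-4 m/d, t = 2080/7.903e-4 = 2.632e6 d
Unit 2 (clean gravel): v = 211×8.5e-4/0.24 = 0.7473 m/d, t = 2080/0.7473 = 2783 d
t(silty sand) / t(clean gravel) = 2.632e6/2783 = 946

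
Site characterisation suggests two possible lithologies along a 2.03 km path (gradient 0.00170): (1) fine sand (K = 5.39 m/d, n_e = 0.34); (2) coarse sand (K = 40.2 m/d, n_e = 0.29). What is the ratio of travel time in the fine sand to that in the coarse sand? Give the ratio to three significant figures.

8.74

Unit 1 (fine sand): v = 5.39×0.0017/0.34 = 0.02695 m/d, t = 2030/0.02695 = 75320 d
Unit 2 (coarse sand): v = 40.2×0.0017/0.29 = 0.2357 m/d, t = 2030/0.2357 = 8614 d
t(fine sand) / t(coarse sand) = 75320/8614 = 8.74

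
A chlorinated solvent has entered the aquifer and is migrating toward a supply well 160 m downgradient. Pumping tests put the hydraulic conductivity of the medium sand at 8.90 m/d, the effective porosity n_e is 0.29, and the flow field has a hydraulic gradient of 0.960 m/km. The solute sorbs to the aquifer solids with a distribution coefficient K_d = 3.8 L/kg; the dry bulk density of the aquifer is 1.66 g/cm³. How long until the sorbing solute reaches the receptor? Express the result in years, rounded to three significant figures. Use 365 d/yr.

339 years

Specific discharge q = 8.90 × 9.6e-4 = 0.008544 m/d
v_s = q/n_e = 0.008544/0.29 = 0.02946 m/d
Retardation R = 1 + ρ_b·K_d/n = 1 + 1.66×3.8/0.29 = 22.75
Contaminant velocity v_c = v/R = 0.02946/22.75 = 0.001295 m/d
t = L/v_c = 160/0.001295 = 123600 d
   = 123600/365 = 339 yr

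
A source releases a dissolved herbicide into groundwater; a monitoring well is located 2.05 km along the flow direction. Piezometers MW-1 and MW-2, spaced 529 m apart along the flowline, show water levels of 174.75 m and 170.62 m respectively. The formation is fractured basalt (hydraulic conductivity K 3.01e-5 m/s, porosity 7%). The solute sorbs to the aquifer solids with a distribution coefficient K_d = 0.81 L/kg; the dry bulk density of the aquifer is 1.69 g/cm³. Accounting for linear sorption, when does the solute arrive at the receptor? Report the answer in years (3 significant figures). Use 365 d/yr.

Hydraulic gradient i = (174.75 − 170.62) / 529 = 4.13 / 529 = 0.007807
K = 3.01e-5 m/s × 86400 s/d = 2.601 m/d
Darcy flux q = K·i = 2.601 × 0.007807 = 0.02030 m/d
v = Ki/n = 2.601·0.007807/0.07 = 0.2901 m/d
Retardation R = 1 + ρ_b·K_d/n = 1 + 1.69×0.81/0.07 = 20.56
Contaminant velocity v_c = v/R = 0.2901/20.56 = 0.01411 m/d
L = 2.05 km = 2050 m
t = L/v_c = 2050/0.01411 = 145300 d
   = 145300/365 = 398 yr

398 years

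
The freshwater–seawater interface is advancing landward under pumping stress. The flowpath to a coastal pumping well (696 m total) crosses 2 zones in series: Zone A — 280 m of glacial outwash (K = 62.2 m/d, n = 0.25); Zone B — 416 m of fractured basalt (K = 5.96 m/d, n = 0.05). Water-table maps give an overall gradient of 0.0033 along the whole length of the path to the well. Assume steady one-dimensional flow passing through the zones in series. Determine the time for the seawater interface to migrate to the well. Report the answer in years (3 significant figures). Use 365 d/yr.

Steady 1-D flow in series ⇒ the Darcy flux q is identical in every zone and the zone head losses add (resistances L/K in series).
Σ(L/K) = 280/62.2 + 416/5.96 = 4.502 + 69.80 = 74.30 d
K_eq = L_total / Σ(L/K) = 696 / 74.30 = 9.367 m/d
q = K_eq · i = 9.367 × 0.0033 = 0.03091 m/d (same in every zone)
Zone A: v = q/n = 0.03091/0.25 = 0.1236 m/d → t_A = 280/0.1236 = 2264 d
Zone B: v = q/n = 0.03091/0.05 = 0.6182 m/d → t_B = 416/0.6182 = 672.9 d
Total t = 2264 + 672.9 = 2937 d
   = 2937 / 365 = 8.05 yr

8.05 years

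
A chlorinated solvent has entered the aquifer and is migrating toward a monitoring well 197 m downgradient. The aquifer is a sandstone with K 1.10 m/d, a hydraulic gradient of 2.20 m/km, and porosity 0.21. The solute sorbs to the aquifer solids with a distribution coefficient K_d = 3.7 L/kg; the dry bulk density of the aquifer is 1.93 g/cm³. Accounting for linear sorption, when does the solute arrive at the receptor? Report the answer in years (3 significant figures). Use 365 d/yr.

Specific discharge q = 1.10 × 0.0022 = 0.002420 m/d
v_s = q/n_e = 0.002420/0.21 = 0.01152 m/d
Retardation R = 1 + ρ_b·K_d/n = 1 + 1.93×3.7/0.21 = 35.00
Contaminant velocity v_c = v/R = 0.01152/35.00 = 3.292e-4 m/d
t = L/v_c = 197/3.292e-4 = 598400 d
   = 598400/365 = 1640 yr

1640 years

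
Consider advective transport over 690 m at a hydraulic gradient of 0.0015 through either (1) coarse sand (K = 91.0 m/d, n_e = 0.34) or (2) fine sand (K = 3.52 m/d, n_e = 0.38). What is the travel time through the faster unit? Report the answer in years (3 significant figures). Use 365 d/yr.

4.71 years

Unit 1 (coarse sand): v = 91.0×0.0015/0.34 = 0.4015 m/d, t = 690/0.4015 = 1719 d
Unit 2 (fine sand): v = 3.52×0.0015/0.38 = 0.01389 m/d, t = 690/0.01389 = 49660 d
Faster: 1719 d / 365 = 4.71 yr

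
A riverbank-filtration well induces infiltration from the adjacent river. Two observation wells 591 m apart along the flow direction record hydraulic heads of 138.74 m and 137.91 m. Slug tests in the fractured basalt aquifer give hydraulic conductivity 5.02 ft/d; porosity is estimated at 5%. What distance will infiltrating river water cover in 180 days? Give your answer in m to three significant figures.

7.74 m

Hydraulic gradient i = (138.74 − 137.91) / 591 = 0.83 / 591 = 0.001404
K = 5.02 ft/d × 0.3048 = 1.530 m/d
Specific discharge q = 1.530 × 0.001404 = 0.002149 m/d
Seepage velocity v = q / n = 0.002149 / 0.05 = 0.04298 m/d
L = v × T = 0.04298 × 180 = 7.736 m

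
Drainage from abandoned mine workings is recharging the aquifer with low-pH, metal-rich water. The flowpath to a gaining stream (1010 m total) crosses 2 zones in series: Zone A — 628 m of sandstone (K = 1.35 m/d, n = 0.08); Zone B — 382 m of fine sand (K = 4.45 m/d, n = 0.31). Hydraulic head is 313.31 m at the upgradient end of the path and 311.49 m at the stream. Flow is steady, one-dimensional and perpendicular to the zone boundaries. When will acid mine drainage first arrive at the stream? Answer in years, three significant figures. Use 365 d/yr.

140 years

Total head drop ΔH = 313.31 − 311.49 = 1.82 m
Continuity: the same q passes through each zone, so ΔH = q·Σ(L_j/K_j) — the zones act as resistances in series.
Σ(L/K) = 628/1.35 + 382/4.45 = 465.2 + 85.84 = 551.0 d
q = ΔH / Σ(L/K) = 1.82 / 551.0 = 0.003303 m/d (same in every zone)
Zone A: v = q/n = 0.003303/0.08 = 0.04129 m/d → t_A = 628/0.04129 = 15210 d
Zone B: v = q/n = 0.003303/0.31 = 0.01065 m/d → t_B = 382/0.01065 = 35850 d
Total t = 15210 + 35850 = 51060 d
   = 51060 / 365 = 140 yr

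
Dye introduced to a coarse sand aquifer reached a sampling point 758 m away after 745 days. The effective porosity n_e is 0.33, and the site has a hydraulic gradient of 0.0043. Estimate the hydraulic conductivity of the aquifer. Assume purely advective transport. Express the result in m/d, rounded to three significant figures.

v = L / t = 758 / 745 = 1.017 m/d
K = v · n / i = 1.017 × 0.33 / 0.0043 = 78.1 m/d

78.1 m/d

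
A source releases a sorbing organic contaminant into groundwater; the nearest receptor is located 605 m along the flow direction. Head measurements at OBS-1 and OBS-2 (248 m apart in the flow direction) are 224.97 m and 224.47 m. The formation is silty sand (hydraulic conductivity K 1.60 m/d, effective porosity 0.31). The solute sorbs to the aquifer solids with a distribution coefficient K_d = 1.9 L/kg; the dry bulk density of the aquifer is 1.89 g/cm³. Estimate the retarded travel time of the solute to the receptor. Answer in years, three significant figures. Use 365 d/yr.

2000 years

Hydraulic gradient i = (224.97 − 224.47) / 248 = 0.50 / 248 = 0.002016
Specific discharge q = 1.60 × 0.002016 = 0.003226 m/d
Average linear velocity = 0.003226 / 0.31 = 0.01041 m/d
Retardation R = 1 + ρ_b·K_d/n = 1 + 1.89×1.9/0.31 = 12.58
Contaminant velocity v_c = v/R = 0.01041/12.58 = 8.269e-4 m/d
t = L/v_c = 605/8.269e-4 = 731600 d
   = 731600/365 = 2000 yr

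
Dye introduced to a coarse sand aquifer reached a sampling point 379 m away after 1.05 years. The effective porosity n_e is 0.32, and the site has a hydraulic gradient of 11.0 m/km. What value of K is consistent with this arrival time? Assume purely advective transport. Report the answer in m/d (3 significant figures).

28.8 m/d

t = 1.05 years = 383.3 d
v = L / t = 379 / 383.3 = 0.9889 m/d
K = v · n / i = 0.9889 × 0.32 / 0.011 = 28.8 m/d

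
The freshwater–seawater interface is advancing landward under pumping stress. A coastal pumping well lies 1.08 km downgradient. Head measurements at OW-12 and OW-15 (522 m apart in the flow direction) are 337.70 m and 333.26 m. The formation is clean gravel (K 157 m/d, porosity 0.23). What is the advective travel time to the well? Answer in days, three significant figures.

186 days

Hydraulic gradient i = (337.70 − 333.26) / 522 = 4.44 / 522 = 0.008506
q = Ki = 157 × 0.008506 = 1.335 m/d
Average linear velocity = 1.335 / 0.23 = 5.806 m/d
L = 1.08 km = 1080 m
t = L / v = 1080 / 5.806 = 186.0 d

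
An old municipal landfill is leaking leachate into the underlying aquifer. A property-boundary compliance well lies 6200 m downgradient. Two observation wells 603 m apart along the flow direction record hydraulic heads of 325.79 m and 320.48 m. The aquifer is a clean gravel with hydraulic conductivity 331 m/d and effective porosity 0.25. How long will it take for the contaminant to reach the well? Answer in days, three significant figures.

532 days

Hydraulic gradient i = (325.79 − 320.48) / 603 = 5.31 / 603 = 0.008806
Specific discharge q = 331 × 0.008806 = 2.915 m/d
v = Ki/n = 331·0.008806/0.25 = 11.66 m/d
t = L / v = 6200 / 11.66 = 531.8 d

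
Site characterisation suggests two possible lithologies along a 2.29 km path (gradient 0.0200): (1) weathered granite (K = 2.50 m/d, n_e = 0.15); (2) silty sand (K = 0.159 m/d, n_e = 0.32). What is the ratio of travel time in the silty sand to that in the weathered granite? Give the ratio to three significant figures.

33.5

Unit 1 (weathered granite): v = 2.50×0.020/0.15 = 0.3333 m/d, t = 2290/0.3333 = 6870 d
Unit 2 (silty sand): v = 0.159×0.020/0.32 = 0.009938 m/d, t = 2290/0.009938 = 230400 d
t(silty sand) / t(weathered granite) = 230400/6870 = 33.5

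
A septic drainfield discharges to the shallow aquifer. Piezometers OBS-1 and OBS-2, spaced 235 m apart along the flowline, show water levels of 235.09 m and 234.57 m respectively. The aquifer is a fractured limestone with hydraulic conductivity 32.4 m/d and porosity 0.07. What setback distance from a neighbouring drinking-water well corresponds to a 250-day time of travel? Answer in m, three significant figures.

256 m

Hydraulic gradient i = (235.09 − 234.57) / 235 = 0.52 / 235 = 0.002213
Specific discharge q = 32.4 × 0.002213 = 0.07169 m/d
v = Ki/n = 32.4·0.002213/0.07 = 1.024 m/d
L = v × T = 1.024 × 250 = 256.0 m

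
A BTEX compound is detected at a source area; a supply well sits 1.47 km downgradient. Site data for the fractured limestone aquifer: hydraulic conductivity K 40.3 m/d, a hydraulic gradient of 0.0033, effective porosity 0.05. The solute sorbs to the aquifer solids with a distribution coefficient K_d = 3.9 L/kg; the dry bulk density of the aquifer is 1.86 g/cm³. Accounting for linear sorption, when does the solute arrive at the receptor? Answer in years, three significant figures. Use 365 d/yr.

221 years

Specific discharge q = 40.3 × 0.0033 = 0.1330 m/d
v = Ki/n = 40.3·0.0033/0.05 = 2.660 m/d
Retardation R = 1 + ρ_b·K_d/n = 1 + 1.86×3.9/0.05 = 146.1
Contaminant velocity v_c = v/R = 2.660/146.1 = 0.01821 m/d
L = 1.47 km = 1470 m
t = L/v_c = 1470/0.01821 = 80730 d
   = 80730/365 = 221 yr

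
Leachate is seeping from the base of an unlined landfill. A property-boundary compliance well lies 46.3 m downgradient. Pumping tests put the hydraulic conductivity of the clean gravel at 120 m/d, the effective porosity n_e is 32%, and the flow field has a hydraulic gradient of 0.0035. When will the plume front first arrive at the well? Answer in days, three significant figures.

35.3 days

Specific discharge q = 120 × 0.0035 = 0.4200 m/d
v_s = q/n_e = 0.4200/0.32 = 1.313 m/d
t = L / v = 46.3 / 1.313 = 35.28 d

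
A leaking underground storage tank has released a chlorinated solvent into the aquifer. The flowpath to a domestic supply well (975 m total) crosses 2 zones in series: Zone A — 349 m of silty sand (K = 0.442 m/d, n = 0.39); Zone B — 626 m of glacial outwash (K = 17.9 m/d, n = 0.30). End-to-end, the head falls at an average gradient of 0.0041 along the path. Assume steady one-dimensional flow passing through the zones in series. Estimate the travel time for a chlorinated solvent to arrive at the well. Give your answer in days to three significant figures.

66800 days

Steady 1-D flow in series ⇒ the Darcy flux q is identical in every zone and the zone head losses add (resistances L/K in series).
Σ(L/K) = 349/0.442 + 626/17.9 = 789.6 + 34.97 = 824.6 d
K_eq = L_total / Σ(L/K) = 975 / 824.6 = 1.182 m/d
q = K_eq · i = 1.182 × 0.0041 = 0.004848 m/d (same in every zone)
Zone A: v = q/n = 0.004848/0.39 = 0.01243 m/d → t_A = 349/0.01243 = 28080 d
Zone B: v = q/n = 0.004848/0.30 = 0.01616 m/d → t_B = 626/0.01616 = 38740 d
Total t = 28080 + 38740 = 66810 d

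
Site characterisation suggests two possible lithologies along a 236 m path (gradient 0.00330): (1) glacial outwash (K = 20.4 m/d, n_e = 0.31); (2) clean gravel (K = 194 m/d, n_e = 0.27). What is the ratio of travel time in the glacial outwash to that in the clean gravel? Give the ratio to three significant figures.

Unit 1 (glacial outwash): v = 20.4×0.0033/0.31 = 0.2172 m/d, t = 236/0.2172 = 1087 d
Unit 2 (clean gravel): v = 194×0.0033/0.27 = 2.371 m/d, t = 236/2.371 = 99.53 d
t(glacial outwash) / t(clean gravel) = 1087/99.53 = 10.9

10.9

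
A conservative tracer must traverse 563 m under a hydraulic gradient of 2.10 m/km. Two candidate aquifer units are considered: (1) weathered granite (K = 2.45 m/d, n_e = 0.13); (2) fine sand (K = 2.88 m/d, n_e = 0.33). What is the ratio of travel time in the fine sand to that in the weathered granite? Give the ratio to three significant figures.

Unit 1 (weathered granite): v = 2.45×0.0021/0.13 = 0.03958 m/d, t = 563/0.03958 = 14230 d
Unit 2 (fine sand): v = 2.88×0.0021/0.33 = 0.01833 m/d, t = 563/0.01833 = 30720 d
t(fine sand) / t(weathered granite) = 30720/14230 = 2.16

2.16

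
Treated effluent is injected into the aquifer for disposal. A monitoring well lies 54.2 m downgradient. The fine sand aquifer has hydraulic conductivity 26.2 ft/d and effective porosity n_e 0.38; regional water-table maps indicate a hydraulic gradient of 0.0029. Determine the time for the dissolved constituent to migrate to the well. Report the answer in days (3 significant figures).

K = 26.2 ft/d × 0.3048 = 7.986 m/d
Specific discharge q = 7.986 × 0.0029 = 0.02316 m/d
Seepage velocity v = q / n = 0.02316 / 0.38 = 0.06094 m/d
t = L / v = 54.2 / 0.06094 = 889.3 d

889 days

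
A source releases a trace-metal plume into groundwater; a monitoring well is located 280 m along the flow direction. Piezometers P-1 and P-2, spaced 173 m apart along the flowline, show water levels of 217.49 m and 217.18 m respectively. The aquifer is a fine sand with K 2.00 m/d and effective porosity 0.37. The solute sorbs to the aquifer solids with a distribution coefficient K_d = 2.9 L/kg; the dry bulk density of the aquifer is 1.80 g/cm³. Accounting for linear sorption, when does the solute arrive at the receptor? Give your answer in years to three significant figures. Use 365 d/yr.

Hydraulic gradient i = (217.49 − 217.18) / 173 = 0.31 / 173 = 0.001792
Darcy flux q = K·i = 2.00 × 0.001792 = 0.003584 m/d
Average linear velocity = 0.003584 / 0.37 = 0.009686 m/d
Retardation R = 1 + ρ_b·K_d/n = 1 + 1.80×2.9/0.37 = 15.11
Contaminant velocity v_c = v/R = 0.009686/15.11 = 6.411e-4 m/d
t = L/v_c = 280/6.411e-4 = 436700 d
   = 436700/365 = 1200 yr

1200 years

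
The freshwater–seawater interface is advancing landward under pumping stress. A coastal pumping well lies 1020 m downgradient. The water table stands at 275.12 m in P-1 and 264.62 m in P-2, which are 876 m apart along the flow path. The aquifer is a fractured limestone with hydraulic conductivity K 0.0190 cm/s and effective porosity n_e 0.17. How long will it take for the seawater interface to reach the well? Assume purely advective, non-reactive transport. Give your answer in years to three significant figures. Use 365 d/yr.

Hydraulic gradient i = (275.12 − 264.62) / 876 = 10.50 / 876 = 0.01199
K = 0.0190 cm/s × 864 = 16.42 m/d
Darcy flux q = K·i = 16.42 × 0.01199 = 0.1968 m/d
Seepage velocity v = q / n = 0.1968 / 0.17 = 1.157 m/d
t = L / v = 1020 / 1.157 = 881.2 d
   = 881.2 / 365 = 2.41 yr

2.41 years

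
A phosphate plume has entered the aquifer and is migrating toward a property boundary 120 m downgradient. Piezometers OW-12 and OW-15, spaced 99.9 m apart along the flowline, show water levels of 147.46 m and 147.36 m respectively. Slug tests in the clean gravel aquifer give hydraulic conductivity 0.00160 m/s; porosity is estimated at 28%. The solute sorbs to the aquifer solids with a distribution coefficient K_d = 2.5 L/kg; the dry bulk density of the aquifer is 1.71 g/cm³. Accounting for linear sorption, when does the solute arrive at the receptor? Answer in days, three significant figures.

3950 days

Hydraulic gradient i = (147.46 − 147.36) / 99.9 = 0.10 / 99.9 = 0.001001
K = 0.00160 m/s × 86400 s/d = 138.2 m/d
q = Ki = 138.2 × 0.001001 = 0.1384 m/d
v_s = q/n_e = 0.1384/0.28 = 0.4942 m/d
Retardation R = 1 + ρ_b·K_d/n = 1 + 1.71×2.5/0.28 = 16.27
Contaminant velocity v_c = v/R = 0.4942/16.27 = 0.03038 m/d
t = L/v_c = 120/0.03038 = 3950 d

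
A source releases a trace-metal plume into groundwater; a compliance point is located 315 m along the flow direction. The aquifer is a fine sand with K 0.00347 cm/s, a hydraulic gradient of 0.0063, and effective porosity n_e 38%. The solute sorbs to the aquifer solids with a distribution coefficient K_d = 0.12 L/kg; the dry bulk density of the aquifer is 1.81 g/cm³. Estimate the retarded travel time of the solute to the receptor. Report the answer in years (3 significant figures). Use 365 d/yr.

27.3 years

K = 0.00347 cm/s × 864 = 2.998 m/d
Darcy flux q = K·i = 2.998 × 0.0063 = 0.01889 m/d
v = Ki/n = 2.998·0.0063/0.38 = 0.04971 m/d
Retardation R = 1 + ρ_b·K_d/n = 1 + 1.81×0.12/0.38 = 1.572
Contaminant velocity v_c = v/R = 0.04971/1.572 = 0.03163 m/d
t = L/v_c = 315/0.03163 = 9960 d
   = 9960/365 = 27.3 yr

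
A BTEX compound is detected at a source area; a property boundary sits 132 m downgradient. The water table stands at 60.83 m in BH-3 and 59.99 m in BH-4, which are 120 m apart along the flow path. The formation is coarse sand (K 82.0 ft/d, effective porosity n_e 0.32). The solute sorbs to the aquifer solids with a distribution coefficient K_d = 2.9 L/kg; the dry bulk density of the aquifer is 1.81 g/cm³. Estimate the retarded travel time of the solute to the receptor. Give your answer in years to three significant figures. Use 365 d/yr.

Hydraulic gradient i = (60.83 − 59.99) / 120 = 0.84 / 120 = 0.007000
K = 82.0 ft/d × 0.3048 = 24.99 m/d
q = Ki = 24.99 × 0.007000 = 0.1750 m/d
Average linear velocity = 0.1750 / 0.32 = 0.5467 m/d
Retardation R = 1 + ρ_b·K_d/n = 1 + 1.81×2.9/0.32 = 17.40
Contaminant velocity v_c = v/R = 0.5467/17.40 = 0.03142 m/d
t = L/v_c = 132/0.03142 = 4202 d
   = 4202/365 = 11.5 yr

11.5 years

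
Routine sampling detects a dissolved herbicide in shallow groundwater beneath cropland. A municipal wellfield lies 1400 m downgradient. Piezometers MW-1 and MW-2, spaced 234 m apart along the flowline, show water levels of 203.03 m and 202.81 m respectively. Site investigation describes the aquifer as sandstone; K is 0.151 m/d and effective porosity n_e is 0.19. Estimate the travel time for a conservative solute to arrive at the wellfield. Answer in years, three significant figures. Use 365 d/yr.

5130 years

Hydraulic gradient i = (203.03 − 202.81) / 234 = 0.22 / 234 = 9.402e-4
q = Ki = 0.151 × 9.402e-4 = 1.420e-4 m/d
v = Ki/n = 0.151·9.402e-4/0.19 = 7.472e-4 m/d
t = L / v = 1400 / 7.472e-4 = 1.874e6 d
   = 1.874e6 / 365 = 5130 yr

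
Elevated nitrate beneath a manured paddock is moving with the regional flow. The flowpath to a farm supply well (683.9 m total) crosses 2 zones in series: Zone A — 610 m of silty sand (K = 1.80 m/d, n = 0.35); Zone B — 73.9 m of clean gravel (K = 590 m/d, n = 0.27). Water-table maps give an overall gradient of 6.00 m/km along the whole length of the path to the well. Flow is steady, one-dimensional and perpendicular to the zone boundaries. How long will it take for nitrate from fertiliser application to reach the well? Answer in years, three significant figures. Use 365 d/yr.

Continuity: the same q passes through each zone, so ΔH = q·Σ(L_j/K_j) — the zones act as resistances in series.
Σ(L/K) = 610/1.80 + 73.9/590 = 338.9 + 0.1253 = 339.0 d
K_eq = L_total / Σ(L/K) = 683.9 / 339.0 = 2.017 m/d
q = K_eq · i = 2.017 × 0.0060 = 0.01210 m/d (same in every zone)
Zone A: v = q/n = 0.01210/0.35 = 0.03458 m/d → t_A = 610/0.03458 = 17640 d
Zone B: v = q/n = 0.01210/0.27 = 0.04483 m/d → t_B = 73.9/0.04483 = 1648 d
Total t = 17640 + 1648 = 19290 d
   = 19290 / 365 = 52.8 yr

52.8 years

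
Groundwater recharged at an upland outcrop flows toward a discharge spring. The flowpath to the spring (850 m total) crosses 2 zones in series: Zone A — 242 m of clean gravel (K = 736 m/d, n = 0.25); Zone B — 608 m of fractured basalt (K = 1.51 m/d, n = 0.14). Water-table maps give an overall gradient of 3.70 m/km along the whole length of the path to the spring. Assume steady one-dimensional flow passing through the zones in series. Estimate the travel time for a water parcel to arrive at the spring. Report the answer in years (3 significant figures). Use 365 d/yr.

Steady 1-D flow in series ⇒ the Darcy flux q is identical in every zone and the zone head losses add (resistances L/K in series).
Σ(L/K) = 242/736 + 608/1.51 = 0.3288 + 402.6 = 403.0 d
K_eq = L_total / Σ(L/K) = 850 / 403.0 = 2.109 m/d
q = K_eq · i = 2.109 × 0.0037 = 0.007804 m/d (same in every zone)
Zone A: v = q/n = 0.007804/0.25 = 0.03122 m/d → t_A = 242/0.03122 = 7752 d
Zone B: v = q/n = 0.007804/0.14 = 0.05575 m/d → t_B = 608/0.05575 = 10910 d
Total t = 7752 + 10910 = 18660 d
   = 18660 / 365 = 51.1 yr

51.1 years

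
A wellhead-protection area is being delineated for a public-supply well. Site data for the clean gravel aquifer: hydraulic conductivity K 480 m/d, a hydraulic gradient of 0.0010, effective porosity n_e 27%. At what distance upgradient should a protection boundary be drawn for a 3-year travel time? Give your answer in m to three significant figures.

1950 m

Darcy flux q = K·i = 480 × 0.0010 = 0.4800 m/d
v_s = q/n_e = 0.4800/0.27 = 1.778 m/d
T = 3 yr × 365 = 1095 d
L = v × T = 1.778 × 1095 = 1947 m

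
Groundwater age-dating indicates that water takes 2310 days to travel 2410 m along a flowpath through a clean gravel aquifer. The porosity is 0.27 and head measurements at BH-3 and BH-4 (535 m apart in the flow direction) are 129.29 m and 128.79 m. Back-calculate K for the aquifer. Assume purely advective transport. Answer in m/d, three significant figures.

301 m/d

Hydraulic gradient i = (129.29 − 128.79) / 535 = 0.50 / 535 = 9.346e-4
v = L / t = 2410 / 2310 = 1.043 m/d
K = v · n / i = 1.043 × 0.27 / 9.346e-4 = 301 m/d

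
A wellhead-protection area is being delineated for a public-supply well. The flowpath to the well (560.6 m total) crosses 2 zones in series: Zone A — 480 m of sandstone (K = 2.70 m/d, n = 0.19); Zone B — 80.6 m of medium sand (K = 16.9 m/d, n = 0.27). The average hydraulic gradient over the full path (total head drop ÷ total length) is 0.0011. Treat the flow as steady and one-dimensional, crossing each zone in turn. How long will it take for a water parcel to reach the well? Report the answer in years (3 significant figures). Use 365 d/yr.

91.6 years

Continuity: the same q passes through each zone, so ΔH = q·Σ(L_j/K_j) — the zones act as resistances in series.
Σ(L/K) = 480/2.70 + 80.6/16.9 = 177.8 + 4.769 = 182.5 d
K_eq = L_total / Σ(L/K) = 560.6 / 182.5 = 3.071 m/d
q = K_eq · i = 3.071 × 0.0011 = 0.003378 m/d (same in every zone)
Zone A: v = q/n = 0.003378/0.19 = 0.01778 m/d → t_A = 480/0.01778 = 27000 d
Zone B: v = q/n = 0.003378/0.27 = 0.01251 m/d → t_B = 80.6/0.01251 = 6442 d
Total t = 27000 + 6442 = 33440 d
   = 33440 / 365 = 91.6 yr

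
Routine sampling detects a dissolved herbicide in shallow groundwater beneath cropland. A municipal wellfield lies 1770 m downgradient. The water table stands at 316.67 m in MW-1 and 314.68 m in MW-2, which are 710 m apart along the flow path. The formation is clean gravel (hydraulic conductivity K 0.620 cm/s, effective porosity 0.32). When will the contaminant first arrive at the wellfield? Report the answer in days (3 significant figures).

377 days

Hydraulic gradient i = (316.67 − 314.68) / 710 = 1.99 / 710 = 0.002803
K = 0.620 cm/s × 864 = 535.7 m/d
q = Ki = 535.7 × 0.002803 = 1.501 m/d
Average linear velocity = 1.501 / 0.32 = 4.692 m/d
t = L / v = 1770 / 4.692 = 377.2 d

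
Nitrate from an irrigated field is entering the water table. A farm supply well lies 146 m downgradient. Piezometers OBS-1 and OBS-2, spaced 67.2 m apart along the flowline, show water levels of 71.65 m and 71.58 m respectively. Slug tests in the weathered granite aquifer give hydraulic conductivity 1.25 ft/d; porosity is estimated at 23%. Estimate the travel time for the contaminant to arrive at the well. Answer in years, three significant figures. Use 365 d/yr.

232 years

Hydraulic gradient i = (71.65 − 71.58) / 67.2 = 0.07 / 67.2 = 0.001042
K = 1.25 ft/d × 0.3048 = 0.3810 m/d
Specific discharge q = 0.3810 × 0.001042 = 3.969e-4 m/d
v_s = q/n_e = 3.969e-4/0.23 = 0.001726 m/d
t = L / v = 146 / 0.001726 = 84610 d
   = 84610 / 365 = 232 yr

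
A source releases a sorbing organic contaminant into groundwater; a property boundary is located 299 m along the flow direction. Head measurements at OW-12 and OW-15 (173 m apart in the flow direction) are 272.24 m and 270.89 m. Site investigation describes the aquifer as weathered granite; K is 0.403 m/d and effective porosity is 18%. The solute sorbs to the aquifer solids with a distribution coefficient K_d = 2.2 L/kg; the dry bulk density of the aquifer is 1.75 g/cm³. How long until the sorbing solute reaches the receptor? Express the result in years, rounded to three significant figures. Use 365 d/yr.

Hydraulic gradient i = (272.24 − 270.89) / 173 = 1.35 / 173 = 0.007803
Specific discharge q = 0.403 × 0.007803 = 0.003145 m/d
Seepage velocity v = q / n = 0.003145 / 0.18 = 0.01747 m/d
Retardation R = 1 + ρ_b·K_d/n = 1 + 1.75×2.2/0.18 = 22.39
Contaminant velocity v_c = v/R = 0.01747/22.39 = 7.803e-4 m/d
t = L/v_c = 299/7.803e-4 = 383200 d
   = 383200/365 = 1050 yr

1050 years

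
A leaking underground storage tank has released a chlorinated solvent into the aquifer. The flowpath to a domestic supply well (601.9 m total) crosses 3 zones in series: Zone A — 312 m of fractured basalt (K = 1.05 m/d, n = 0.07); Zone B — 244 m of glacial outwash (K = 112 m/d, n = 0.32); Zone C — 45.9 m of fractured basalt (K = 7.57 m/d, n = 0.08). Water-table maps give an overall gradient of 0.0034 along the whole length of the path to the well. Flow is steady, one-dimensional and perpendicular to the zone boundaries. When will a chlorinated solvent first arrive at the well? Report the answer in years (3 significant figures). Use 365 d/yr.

42.4 years

For zones in series the flux q is common to all zones; the equivalent conductivity is the harmonic (thickness-weighted) mean, K_eq = L_total / Σ(L_j/K_j).
Σ(L/K) = 312/1.05 + 244/112 + 45.9/7.57 = 297.1 + 2.179 + 6.063 = 305.4 d
K_eq = L_total / Σ(L/K) = 601.9 / 305.4 = 1.971 m/d
q = K_eq · i = 1.971 × 0.0034 = 0.006701 m/d (same in every zone)
Zone A: v = q/n = 0.006701/0.07 = 0.09573 m/d → t_A = 312/0.09573 = 3259 d
Zone B: v = q/n = 0.006701/0.32 = 0.02094 m/d → t_B = 244/0.02094 = 11650 d
Zone C: v = q/n = 0.006701/0.08 = 0.08377 m/d → t_C = 45.9/0.08377 = 548.0 d
Total t = 3259 + 11650 + 548.0 = 15460 d
   = 15460 / 365 = 42.4 yr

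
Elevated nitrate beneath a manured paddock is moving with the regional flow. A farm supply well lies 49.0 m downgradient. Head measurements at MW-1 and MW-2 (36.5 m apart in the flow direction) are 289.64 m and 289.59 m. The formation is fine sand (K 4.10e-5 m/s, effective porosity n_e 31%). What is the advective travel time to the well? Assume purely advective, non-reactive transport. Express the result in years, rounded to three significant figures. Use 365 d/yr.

Hydraulic gradient i = (289.64 − 289.59) / 36.5 = 0.05 / 36.5 = 0.001370
K = 4.10e-5 m/s × 86400 s/d = 3.542 m/d
Specific discharge q = 3.542 × 0.001370 = 0.004853 m/d
v_s = q/n_e = 0.004853/0.31 = 0.01565 m/d
t = L / v = 49.0 / 0.01565 = 3130 d
   = 3130 / 365 = 8.58 yr

8.58 years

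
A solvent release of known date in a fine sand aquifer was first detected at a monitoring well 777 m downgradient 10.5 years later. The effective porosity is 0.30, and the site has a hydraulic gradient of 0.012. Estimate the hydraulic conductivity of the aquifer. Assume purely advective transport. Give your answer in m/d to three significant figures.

5.07 m/d

t = 10.5 years = 3833 d
v = L / t = 777 / 3833 = 0.2027 m/d
K = v · n / i = 0.2027 × 0.30 / 0.012 = 5.07 m/d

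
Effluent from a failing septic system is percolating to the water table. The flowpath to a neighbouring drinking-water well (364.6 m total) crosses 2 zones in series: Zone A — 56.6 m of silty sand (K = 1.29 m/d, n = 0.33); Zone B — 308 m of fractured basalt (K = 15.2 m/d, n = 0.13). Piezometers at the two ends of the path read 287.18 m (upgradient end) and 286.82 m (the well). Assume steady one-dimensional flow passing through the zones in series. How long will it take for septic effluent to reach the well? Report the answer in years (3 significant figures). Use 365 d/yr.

28.7 years

Total head drop ΔH = 287.18 − 286.82 = 0.36 m
Steady 1-D flow in series ⇒ the Darcy flux q is identical in every zone and the zone head losses add (resistances L/K in series).
Σ(L/K) = 56.6/1.29 + 308/15.2 = 43.88 + 20.26 = 64.14 d
q = ΔH / Σ(L/K) = 0.36 / 64.14 = 0.005613 m/d (same in every zone)
Zone A: v = q/n = 0.005613/0.33 = 0.01701 m/d → t_A = 56.6/0.01701 = 3328 d
Zone B: v = q/n = 0.005613/0.13 = 0.04318 m/d → t_B = 308/0.04318 = 7134 d
Total t = 3328 + 7134 = 10460 d
   = 10460 / 365 = 28.7 yr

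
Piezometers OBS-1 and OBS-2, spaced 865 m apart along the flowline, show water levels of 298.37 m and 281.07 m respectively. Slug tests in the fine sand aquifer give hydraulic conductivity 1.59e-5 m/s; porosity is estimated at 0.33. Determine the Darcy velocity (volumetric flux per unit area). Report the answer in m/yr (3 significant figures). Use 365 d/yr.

Hydraulic gradient i = (298.37 − 281.07) / 865 = 17.30 / 865 = 0.02000
K = 1.59e-5 m/s × 86400 s/d = 1.374 m/d
q = Ki = 1.374 × 0.02000 = 0.02748 m/d
   = 0.02748 × 365 = 10.0 m/yr

10.0 m/yr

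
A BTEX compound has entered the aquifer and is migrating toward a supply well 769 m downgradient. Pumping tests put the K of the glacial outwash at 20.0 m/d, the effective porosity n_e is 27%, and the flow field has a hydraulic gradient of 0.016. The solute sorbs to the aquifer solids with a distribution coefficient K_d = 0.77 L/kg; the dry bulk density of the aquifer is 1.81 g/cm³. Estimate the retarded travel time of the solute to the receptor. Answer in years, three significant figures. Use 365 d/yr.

11.0 years

q = Ki = 20.0 × 0.016 = 0.3200 m/d
v_s = q/n_e = 0.3200/0.27 = 1.185 m/d
Retardation R = 1 + ρ_b·K_d/n = 1 + 1.81×0.77/0.27 = 6.162
Contaminant velocity v_c = v/R = 1.185/6.162 = 0.1923 m/d
t = L/v_c = 769/0.1923 = 3998 d
   = 3998/365 = 11.0 yr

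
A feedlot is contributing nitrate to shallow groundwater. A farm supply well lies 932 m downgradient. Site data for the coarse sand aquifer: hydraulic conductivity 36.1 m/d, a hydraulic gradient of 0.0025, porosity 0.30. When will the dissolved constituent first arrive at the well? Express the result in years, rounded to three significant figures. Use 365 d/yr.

8.49 years

Darcy flux q = K·i = 36.1 × 0.0025 = 0.09025 m/d
Average linear velocity = 0.09025 / 0.30 = 0.3008 m/d
t = L / v = 932 / 0.3008 = 3098 d
   = 3098 / 365 = 8.49 yr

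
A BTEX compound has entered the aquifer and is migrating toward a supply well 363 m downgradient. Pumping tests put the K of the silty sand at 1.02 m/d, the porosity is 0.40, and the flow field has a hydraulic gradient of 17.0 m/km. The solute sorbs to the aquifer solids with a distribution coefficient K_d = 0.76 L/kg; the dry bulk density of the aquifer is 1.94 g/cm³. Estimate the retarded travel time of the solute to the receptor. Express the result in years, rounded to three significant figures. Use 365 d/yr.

Darcy flux q = K·i = 1.02 × 0.017 = 0.01734 m/d
Average linear velocity = 0.01734 / 0.40 = 0.04335 m/d
Retardation R = 1 + ρ_b·K_d/n = 1 + 1.94×0.76/0.40 = 4.686
Contaminant velocity v_c = v/R = 0.04335/4.686 = 0.009251 m/d
t = L/v_c = 363/0.009251 = 39240 d
   = 39240/365 = 108 yr

108 years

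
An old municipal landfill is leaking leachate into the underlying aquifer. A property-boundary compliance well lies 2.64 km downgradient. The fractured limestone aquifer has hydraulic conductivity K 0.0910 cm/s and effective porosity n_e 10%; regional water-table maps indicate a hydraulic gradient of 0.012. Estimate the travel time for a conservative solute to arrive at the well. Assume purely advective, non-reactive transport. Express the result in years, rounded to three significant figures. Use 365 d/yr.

0.767 years

K = 0.0910 cm/s × 864 = 78.62 m/d
Specific discharge q = 78.62 × 0.012 = 0.9435 m/d
v = Ki/n = 78.62·0.012/0.10 = 9.435 m/d
L = 2.64 km = 2640 m
t = L / v = 2640 / 9.435 = 279.8 d
   = 279.8 / 365 = 0.767 yr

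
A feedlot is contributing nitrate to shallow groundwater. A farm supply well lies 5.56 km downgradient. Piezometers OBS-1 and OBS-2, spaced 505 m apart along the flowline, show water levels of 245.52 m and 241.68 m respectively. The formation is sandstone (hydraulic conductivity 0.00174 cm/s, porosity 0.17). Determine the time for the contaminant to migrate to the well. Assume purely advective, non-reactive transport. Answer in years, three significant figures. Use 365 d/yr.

Hydraulic gradient i = (245.52 − 241.68) / 505 = 3.84 / 505 = 0.007604
K = 0.00174 cm/s × 864 = 1.503 m/d
q = Ki = 1.503 × 0.007604 = 0.01143 m/d
v_s = q/n_e = 0.01143/0.17 = 0.06724 m/d
L = 5.56 km = 5560 m
t = L / v = 5560 / 0.06724 = 82680 d
   = 82680 / 365 = 227 yr

227 years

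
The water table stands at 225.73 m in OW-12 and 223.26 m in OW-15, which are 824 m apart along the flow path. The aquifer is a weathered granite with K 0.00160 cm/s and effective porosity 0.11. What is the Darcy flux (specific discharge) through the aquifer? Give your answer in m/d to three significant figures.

Hydraulic gradient i = (225.73 − 223.26) / 824 = 2.47 / 824 = 0.002998
K = 0.00160 cm/s × 864 = 1.382 m/d
Darcy flux q = K·i = 1.382 × 0.002998 = 0.004144 m/d

0.00414 m/d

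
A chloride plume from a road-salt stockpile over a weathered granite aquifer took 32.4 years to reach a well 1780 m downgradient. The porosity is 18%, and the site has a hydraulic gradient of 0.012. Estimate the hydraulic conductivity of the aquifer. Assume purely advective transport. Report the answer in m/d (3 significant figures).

t = 32.4 years = 11830 d
v = L / t = 1780 / 11830 = 0.1505 m/d
K = v · n / i = 0.1505 × 0.18 / 0.012 = 2.26 m/d

2.26 m/d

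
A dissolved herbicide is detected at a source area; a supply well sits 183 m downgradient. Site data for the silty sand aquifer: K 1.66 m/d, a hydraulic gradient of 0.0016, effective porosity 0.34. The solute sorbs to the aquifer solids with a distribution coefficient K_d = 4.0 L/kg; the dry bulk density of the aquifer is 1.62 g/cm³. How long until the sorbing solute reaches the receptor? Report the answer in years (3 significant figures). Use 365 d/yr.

Specific discharge q = 1.66 × 0.0016 = 0.002656 m/d
v_s = q/n_e = 0.002656/0.34 = 0.007812 m/d
Retardation R = 1 + ρ_b·K_d/n = 1 + 1.62×4.0/0.34 = 20.06
Contaminant velocity v_c = v/R = 0.007812/20.06 = 3.894e-4 m/d
t = L/v_c = 183/3.894e-4 = 469900 d
   = 469900/365 = 1290 yr

1290 years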